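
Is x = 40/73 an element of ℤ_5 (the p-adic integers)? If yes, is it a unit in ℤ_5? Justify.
x ∈ ℤ_5 but not a unit; v_5(x) = 1 > 0

ℤ_5 = {x ∈ ℚ_5 : v_5(x) ≥ 0} and ℤ_5^× = {x ∈ ℤ_5 : v_5(x) = 0}. Here v_5(40/73) = v_5(num) − v_5(den) = 1; compare against these criteria.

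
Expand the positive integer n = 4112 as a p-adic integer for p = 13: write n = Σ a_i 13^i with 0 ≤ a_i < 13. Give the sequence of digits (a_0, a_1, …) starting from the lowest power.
(a_0, a_1, …) = (4, 4, 11, 1)

Repeated division by 13 gives the digits low-to-high: 4112 = 4 + 4·13^1 + 11·13^2 + 1·13^3. Digit sequence: (4, 4, 11, 1).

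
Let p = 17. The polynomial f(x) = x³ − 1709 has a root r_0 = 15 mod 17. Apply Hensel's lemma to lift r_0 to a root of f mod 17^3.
r_2 = 2718 (mod 4913)

Hensel: r_{i+1} = r_i − f(r_i)/f′(r_i) mod 17^{i+2}, where f′(x) = 3x². Iterate:
  r_0 = 15 (mod 17)
  r_1 = 117 (mod 289)
  r_2 = 2718 (mod 4913)
Final: r = 2718 with f(r) ≡ 0 mod 17^3.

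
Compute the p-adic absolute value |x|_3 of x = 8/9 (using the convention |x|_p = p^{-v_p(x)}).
|8/9|_3 = 9

Step 1 — compute v_3(x) by factoring powers of 3 out of the numerator and denominator: v_3(8/9) = -2. Step 2 — apply |x|_p = p^{-v_p(x)} = 3^{2} = 9.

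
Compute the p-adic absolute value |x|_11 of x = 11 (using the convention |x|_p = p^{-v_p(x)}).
|11|_11 = 1/11

Step 1 — compute v_11(x) by factoring powers of 11 out of the numerator and denominator: v_11(11) = 1. Step 2 — apply |x|_p = p^{-v_p(x)} = 11^{-1} = 1/11.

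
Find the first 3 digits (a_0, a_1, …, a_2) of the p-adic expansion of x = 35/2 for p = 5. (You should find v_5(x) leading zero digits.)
(a_0, …, a_2) = (0, 1, 3)

v_5(35/2) = 1, so a_0 = ... = a_0 = 0. Factor out: x = 5^1 · u with u = 7/2 a unit in ℤ_5. Expand u iteratively via a_{v+i} = u_i mod 5, u_{i+1} = (u_i − a_{v+i})/5:
  u_0 = 7/2;  a_1 = 1;  u_1 = (u_0 − 1)/5 = 1/2
  u_1 = 1/2;  a_2 = 3;  u_2 = (u_1 − 3)/5 = -1/2
Digits: (0, 1, 3).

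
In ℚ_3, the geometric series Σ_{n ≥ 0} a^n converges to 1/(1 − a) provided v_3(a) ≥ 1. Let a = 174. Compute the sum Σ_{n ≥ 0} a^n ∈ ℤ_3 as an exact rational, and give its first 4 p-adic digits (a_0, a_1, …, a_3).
Σ a^n = 1/(1 − a) = -1/173;  first 4 digits = (1, 1, 2, 0)

v_3(a) = 1 ≥ 1, so the series converges in ℤ_3 to 1/(1 − a) = 1/(1 − 174) = -1/173. Expand this rational in ℤ_3: compute digits iteratively via d_i = x_i mod 3, x_{i+1} = (x_i − d_i)/3. The first 4 digits are (1, 1, 2, 0).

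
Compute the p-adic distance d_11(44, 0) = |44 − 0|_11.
d_11(44, 0) = 1/11

Step 1 — x − y = 44 − 0 = 44. Step 2 — v_11(44) = 1 (factor: 44 = (11^1 · 4); the sign does not affect v_p). Step 3 — |x − y|_11 = 11^{-1} = 1/11.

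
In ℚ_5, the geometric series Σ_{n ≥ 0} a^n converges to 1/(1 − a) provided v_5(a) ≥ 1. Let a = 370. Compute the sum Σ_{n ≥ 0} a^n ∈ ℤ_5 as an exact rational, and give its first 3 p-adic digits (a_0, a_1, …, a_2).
Σ a^n = 1/(1 − a) = -1/369;  first 3 digits = (1, 4, 0)

v_5(a) = 1 ≥ 1, so the series converges in ℤ_5 to 1/(1 − a) = 1/(1 − 370) = -1/369. Expand this rational in ℤ_5: compute digits iteratively via d_i = x_i mod 5, x_{i+1} = (x_i − d_i)/5. The first 3 digits are (1, 4, 0).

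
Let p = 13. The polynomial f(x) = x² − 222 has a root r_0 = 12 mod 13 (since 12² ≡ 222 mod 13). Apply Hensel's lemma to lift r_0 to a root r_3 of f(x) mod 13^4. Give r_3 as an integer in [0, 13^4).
r_3 = 7916 (mod 28561)

Hensel's recurrence: r_{i+1} = r_i − f(r_i)·(f′(r_i))^{-1} mod 13^{i+2}, with f′(x) = 2x. Iterate:
  r_0 = 12 (mod 13)
  r_1 = 142 (mod 169)
  r_2 = 1325 (mod 2197)
  r_3 = 7916 (mod 28561)
Final: r_3 = 7916, and one checks f(r_3) ≡ 0 mod 13^4.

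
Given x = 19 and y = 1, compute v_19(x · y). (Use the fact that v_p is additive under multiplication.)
v_19(19) = 1

v_p(x) = 1 (factor: 19 = 19^1 · 1); v_p(y) = 0 (factor: 1 = 19^0 · 1). Additivity: v_p(xy) = v_p(x) + v_p(y) = 1 + 0 = 1. (Direct check: xy = 19 = 19^1 · (1).)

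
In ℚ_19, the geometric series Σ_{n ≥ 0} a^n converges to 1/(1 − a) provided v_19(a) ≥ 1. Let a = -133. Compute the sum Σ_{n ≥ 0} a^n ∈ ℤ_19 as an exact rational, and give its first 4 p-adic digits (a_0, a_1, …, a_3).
Σ a^n = 1/(1 − a) = 1/134;  first 4 digits = (1, 12, 10, 1)

v_19(a) = 1 ≥ 1, so the series converges in ℤ_19 to 1/(1 − a) = 1/(1 − (-133)) = 1/134. Expand this rational in ℤ_19: compute digits iteratively via d_i = x_i mod 19, x_{i+1} = (x_i − d_i)/19. The first 4 digits are (1, 12, 10, 1).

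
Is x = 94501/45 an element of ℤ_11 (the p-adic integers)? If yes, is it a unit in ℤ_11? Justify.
x ∈ ℤ_11 but not a unit; v_11(x) = 3 > 0

ℤ_11 = {x ∈ ℚ_11 : v_11(x) ≥ 0} and ℤ_11^× = {x ∈ ℤ_11 : v_11(x) = 0}. Here v_11(94501/45) = v_11(num) − v_11(den) = 3; compare against these criteria.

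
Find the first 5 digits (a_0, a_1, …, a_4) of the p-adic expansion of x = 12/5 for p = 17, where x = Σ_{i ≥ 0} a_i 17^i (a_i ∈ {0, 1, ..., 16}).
(a_0, …, a_4) = (16, 6, 3, 10, 13)

v_17(12/5) = 0 (numerator and denominator both coprime to 17), so x ∈ ℤ_17^×. Compute digits iteratively via a_i = x_i mod 17, x_{i+1} = (x_i − a_i)/17, with x_0 = x:
  x_0 = 12/5;  a_0 = 16;  x_1 = (x_0 − 16)/17 = -4/5
  x_1 = -4/5;  a_1 = 6;  x_2 = (x_1 − 6)/17 = -2/5
  x_2 = -2/5;  a_2 = 3;  x_3 = (x_2 − 3)/17 = -1/5
  x_3 = -1/5;  a_3 = 10;  x_4 = (x_3 − 10)/17 = -3/5
  x_4 = -3/5;  a_4 = 13;  x_5 = (x_4 − 13)/17 = -4/5
Digits: (16, 6, 3, 10, 13).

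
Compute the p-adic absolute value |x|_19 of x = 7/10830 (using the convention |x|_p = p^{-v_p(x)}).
|7/10830|_19 = 361

Step 1 — compute v_19(x) by factoring powers of 19 out of the numerator and denominator: v_19(7/10830) = -2. Step 2 — apply |x|_p = p^{-v_p(x)} = 19^{2} = 361.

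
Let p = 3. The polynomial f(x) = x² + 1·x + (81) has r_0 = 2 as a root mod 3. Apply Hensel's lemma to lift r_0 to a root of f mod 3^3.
r_2 = 26 (mod 27)

Hensel: r_{i+1} = r_i − f(r_i)·(f′(r_i))^{-1} mod 3^{i+2}, f′(x) = 2x + 1. Iterate:
  r_0 = 2 (mod 3)
  r_1 = 8 (mod 9)
  r_2 = 26 (mod 27)
Final: r = 26 satisfies f(r) ≡ 0 mod 3^3.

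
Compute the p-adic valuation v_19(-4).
v_19(-4) = 0

v_19(n) is the largest exponent k such that 19^k divides n. Factor out: -4 = -19^0 · 4. (Sign doesn't affect v_p.) So v_19(-4) = 0.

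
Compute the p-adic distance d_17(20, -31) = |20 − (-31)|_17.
d_17(20, -31) = 1/17

Step 1 — x − y = 20 − (-31) = 51. Step 2 — v_17(51) = 1 (factor: 51 = (17^1 · 3); the sign does not affect v_p). Step 3 — |x − y|_17 = 17^{-1} = 1/17.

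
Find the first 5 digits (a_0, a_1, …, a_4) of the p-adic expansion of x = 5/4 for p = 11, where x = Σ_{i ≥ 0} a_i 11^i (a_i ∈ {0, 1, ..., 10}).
(a_0, …, a_4) = (4, 8, 2, 8, 2)

v_11(5/4) = 0 (numerator and denominator both coprime to 11), so x ∈ ℤ_11^×. Compute digits iteratively via a_i = x_i mod 11, x_{i+1} = (x_i − a_i)/11, with x_0 = x:
  x_0 = 5/4;  a_0 = 4;  x_1 = (x_0 − 4)/11 = -1/4
  x_1 = -1/4;  a_1 = 8;  x_2 = (x_1 − 8)/11 = -3/4
  x_2 = -3/4;  a_2 = 2;  x_3 = (x_2 − 2)/11 = -1/4
  x_3 = -1/4;  a_3 = 8;  x_4 = (x_3 − 8)/11 = -3/4
  x_4 = -3/4;  a_4 = 2;  x_5 = (x_4 − 2)/11 = -1/4
Digits: (4, 8, 2, 8, 2).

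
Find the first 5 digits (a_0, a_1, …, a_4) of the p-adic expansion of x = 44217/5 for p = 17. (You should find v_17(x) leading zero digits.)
(a_0, …, a_4) = (0, 0, 0, 12, 13)

v_17(44217/5) = 3, so a_0 = ... = a_2 = 0. Factor out: x = 17^3 · u with u = 9/5 a unit in ℤ_17. Expand u iteratively via a_{v+i} = u_i mod 17, u_{i+1} = (u_i − a_{v+i})/17:
  u_0 = 9/5;  a_3 = 12;  u_1 = (u_0 − 12)/17 = -3/5
  u_1 = -3/5;  a_4 = 13;  u_2 = (u_1 − 13)/17 = -4/5
Digits: (0, 0, 0, 12, 13).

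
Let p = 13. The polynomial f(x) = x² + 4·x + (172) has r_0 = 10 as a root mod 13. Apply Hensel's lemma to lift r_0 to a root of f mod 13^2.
r_1 = 166 (mod 169)

Hensel: r_{i+1} = r_i − f(r_i)·(f′(r_i))^{-1} mod 13^{i+2}, f′(x) = 2x + 4. Iterate:
  r_0 = 10 (mod 13)
  r_1 = 166 (mod 169)
Final: r = 166 satisfies f(r) ≡ 0 mod 13^2.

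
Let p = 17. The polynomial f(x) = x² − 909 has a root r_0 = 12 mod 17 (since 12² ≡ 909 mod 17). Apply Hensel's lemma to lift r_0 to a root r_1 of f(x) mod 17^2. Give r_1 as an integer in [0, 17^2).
r_1 = 80 (mod 289)

Hensel's recurrence: r_{i+1} = r_i − f(r_i)·(f′(r_i))^{-1} mod 17^{i+2}, with f′(x) = 2x. Iterate:
  r_0 = 12 (mod 17)
  r_1 = 80 (mod 289)
Final: r_1 = 80, and one checks f(r_1) ≡ 0 mod 17^2.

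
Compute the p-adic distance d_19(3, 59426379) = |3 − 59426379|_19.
d_19(3, 59426379) = 1/2476099

Step 1 — x − y = 3 − 59426379 = -59426376. Step 2 — v_19(-59426376) = 5 (factor: -59426376 = −(19^5 · 24); the sign does not affect v_p). Step 3 — |x − y|_19 = 19^{-5} = 1/2476099.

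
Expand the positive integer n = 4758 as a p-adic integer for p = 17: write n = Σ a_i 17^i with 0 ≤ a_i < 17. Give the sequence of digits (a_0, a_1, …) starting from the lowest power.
(a_0, a_1, …) = (15, 7, 16)

Repeated division by 17 gives the digits low-to-high: 4758 = 15 + 7·17^1 + 16·17^2. Digit sequence: (15, 7, 16).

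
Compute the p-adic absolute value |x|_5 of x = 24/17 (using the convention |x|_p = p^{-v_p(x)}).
|24/17|_5 = 1

Step 1 — compute v_5(x) by factoring powers of 5 out of the numerator and denominator: v_5(24/17) = 0. Step 2 — apply |x|_p = p^{-v_p(x)} = 5^{0} = 1.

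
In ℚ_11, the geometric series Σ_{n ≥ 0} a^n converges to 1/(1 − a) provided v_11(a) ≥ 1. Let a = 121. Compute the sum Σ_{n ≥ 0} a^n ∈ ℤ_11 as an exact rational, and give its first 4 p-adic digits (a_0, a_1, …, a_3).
Σ a^n = 1/(1 − a) = -1/120;  first 4 digits = (1, 0, 1, 0)

v_11(a) = 2 ≥ 1, so the series converges in ℤ_11 to 1/(1 − a) = 1/(1 − 121) = -1/120. Expand this rational in ℤ_11: compute digits iteratively via d_i = x_i mod 11, x_{i+1} = (x_i − d_i)/11. The first 4 digits are (1, 0, 1, 0).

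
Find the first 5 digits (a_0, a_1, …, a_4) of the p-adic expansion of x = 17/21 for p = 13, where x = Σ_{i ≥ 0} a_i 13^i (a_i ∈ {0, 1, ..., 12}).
(a_0, …, a_4) = (7, 2, 6, 2, 6)

v_13(17/21) = 0 (numerator and denominator both coprime to 13), so x ∈ ℤ_13^×. Compute digits iteratively via a_i = x_i mod 13, x_{i+1} = (x_i − a_i)/13, with x_0 = x:
  x_0 = 17/21;  a_0 = 7;  x_1 = (x_0 − 7)/13 = -10/21
  x_1 = -10/21;  a_1 = 2;  x_2 = (x_1 − 2)/13 = -4/21
  x_2 = -4/21;  a_2 = 6;  x_3 = (x_2 − 6)/13 = -10/21
  x_3 = -10/21;  a_3 = 2;  x_4 = (x_3 − 2)/13 = -4/21
  x_4 = -4/21;  a_4 = 6;  x_5 = (x_4 − 6)/13 = -10/21
Digits: (7, 2, 6, 2, 6).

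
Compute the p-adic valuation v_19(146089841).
v_19(146089841) = 5

v_19(n) is the largest exponent k such that 19^k divides n. Factor out: 146089841 = 19^5 · 59. (Sign doesn't affect v_p.) So v_19(146089841) = 5.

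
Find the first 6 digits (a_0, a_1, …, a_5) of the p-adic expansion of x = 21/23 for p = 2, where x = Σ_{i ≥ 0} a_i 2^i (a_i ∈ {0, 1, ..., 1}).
(a_0, …, a_5) = (1, 1, 0, 0, 1, 1)

v_2(21/23) = 0 (numerator and denominator both coprime to 2), so x ∈ ℤ_2^×. Compute digits iteratively via a_i = x_i mod 2, x_{i+1} = (x_i − a_i)/2, with x_0 = x:
  x_0 = 21/23;  a_0 = 1;  x_1 = (x_0 − 1)/2 = -1/23
  x_1 = -1/23;  a_1 = 1;  x_2 = (x_1 − 1)/2 = -12/23
  x_2 = -12/23;  a_2 = 0;  x_3 = (x_2 − 0)/2 = -6/23
  x_3 = -6/23;  a_3 = 0;  x_4 = (x_3 − 0)/2 = -3/23
  x_4 = -3/23;  a_4 = 1;  x_5 = (x_4 − 1)/2 = -13/23
  x_5 = -13/23;  a_5 = 1;  x_6 = (x_5 − 1)/2 = -18/23
Digits: (1, 1, 0, 0, 1, 1).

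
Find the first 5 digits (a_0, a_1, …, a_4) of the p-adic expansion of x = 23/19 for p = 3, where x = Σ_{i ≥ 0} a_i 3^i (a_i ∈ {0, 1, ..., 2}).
(a_0, …, a_4) = (2, 1, 1, 0, 0)

v_3(23/19) = 0 (numerator and denominator both coprime to 3), so x ∈ ℤ_3^×. Compute digits iteratively via a_i = x_i mod 3, x_{i+1} = (x_i − a_i)/3, with x_0 = x:
  x_0 = 23/19;  a_0 = 2;  x_1 = (x_0 − 2)/3 = -5/19
  x_1 = -5/19;  a_1 = 1;  x_2 = (x_1 − 1)/3 = -8/19
  x_2 = -8/19;  a_2 = 1;  x_3 = (x_2 − 1)/3 = -9/19
  x_3 = -9/19;  a_3 = 0;  x_4 = (x_3 − 0)/3 = -3/19
  x_4 = -3/19;  a_4 = 0;  x_5 = (x_4 − 0)/3 = -1/19
Digits: (2, 1, 1, 0, 0).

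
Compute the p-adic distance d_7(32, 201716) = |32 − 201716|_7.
d_7(32, 201716) = 1/16807

Step 1 — x − y = 32 − 201716 = -201684. Step 2 — v_7(-201684) = 5 (factor: -201684 = −(7^5 · 12); the sign does not affect v_p). Step 3 — |x − y|_7 = 7^{-5} = 1/16807.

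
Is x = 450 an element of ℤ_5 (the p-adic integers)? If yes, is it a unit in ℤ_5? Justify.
x ∈ ℤ_5 but not a unit; v_5(x) = 2 > 0

ℤ_5 = {x ∈ ℚ_5 : v_5(x) ≥ 0} and ℤ_5^× = {x ∈ ℤ_5 : v_5(x) = 0}. Here v_5(450) = v_5(num) − v_5(den) = 2; compare against these criteria.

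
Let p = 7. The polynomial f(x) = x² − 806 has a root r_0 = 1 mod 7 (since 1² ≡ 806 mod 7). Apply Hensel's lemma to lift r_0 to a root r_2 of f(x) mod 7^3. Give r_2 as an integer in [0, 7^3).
r_2 = 134 (mod 343)

Hensel's recurrence: r_{i+1} = r_i − f(r_i)·(f′(r_i))^{-1} mod 7^{i+2}, with f′(x) = 2x. Iterate:
  r_0 = 1 (mod 7)
  r_1 = 36 (mod 49)
  r_2 = 134 (mod 343)
Final: r_2 = 134, and one checks f(r_2) ≡ 0 mod 7^3.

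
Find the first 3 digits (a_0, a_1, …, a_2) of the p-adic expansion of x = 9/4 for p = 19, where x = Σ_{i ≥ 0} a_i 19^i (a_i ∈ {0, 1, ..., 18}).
(a_0, …, a_2) = (7, 14, 4)

v_19(9/4) = 0 (numerator and denominator both coprime to 19), so x ∈ ℤ_19^×. Compute digits iteratively via a_i = x_i mod 19, x_{i+1} = (x_i − a_i)/19, with x_0 = x:
  x_0 = 9/4;  a_0 = 7;  x_1 = (x_0 − 7)/19 = -1/4
  x_1 = -1/4;  a_1 = 14;  x_2 = (x_1 − 14)/19 = -3/4
  x_2 = -3/4;  a_2 = 4;  x_3 = (x_2 − 4)/19 = -1/4
Digits: (7, 14, 4).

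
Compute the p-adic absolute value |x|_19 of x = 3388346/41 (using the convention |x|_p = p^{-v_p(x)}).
|3388346/41|_19 = 1/130321

Step 1 — compute v_19(x) by factoring powers of 19 out of the numerator and denominator: v_19(3388346/41) = 4. Step 2 — apply |x|_p = p^{-v_p(x)} = 19^{-4} = 1/130321.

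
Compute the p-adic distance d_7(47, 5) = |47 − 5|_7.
d_7(47, 5) = 1/7

Step 1 — x − y = 47 − 5 = 42. Step 2 — v_7(42) = 1 (factor: 42 = (7^1 · 6); the sign does not affect v_p). Step 3 — |x − y|_7 = 7^{-1} = 1/7.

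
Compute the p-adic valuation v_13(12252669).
v_13(12252669) = 5

v_13(n) is the largest exponent k such that 13^k divides n. Factor out: 12252669 = 13^5 · 33. (Sign doesn't affect v_p.) So v_13(12252669) = 5.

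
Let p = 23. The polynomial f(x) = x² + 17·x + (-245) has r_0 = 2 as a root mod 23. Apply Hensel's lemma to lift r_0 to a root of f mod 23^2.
r_1 = 163 (mod 529)

Hensel: r_{i+1} = r_i − f(r_i)·(f′(r_i))^{-1} mod 23^{i+2}, f′(x) = 2x + 17. Iterate:
  r_0 = 2 (mod 23)
  r_1 = 163 (mod 529)
Final: r = 163 satisfies f(r) ≡ 0 mod 23^2.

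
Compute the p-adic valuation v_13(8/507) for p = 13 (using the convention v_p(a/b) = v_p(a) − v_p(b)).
v_13(8/507) = -2

Factor powers of 13 from the numerator and denominator of the reduced fraction: 8 = 13^0 · 8 and 507 = 13^2 · 3. Apply v_p(a/b) = v_p(a) − v_p(b): v_13(8/507) = 0 − 2 = -2.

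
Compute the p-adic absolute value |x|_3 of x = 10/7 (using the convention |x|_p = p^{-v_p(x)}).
|10/7|_3 = 1

Step 1 — compute v_3(x) by factoring powers of 3 out of the numerator and denominator: v_3(10/7) = 0. Step 2 — apply |x|_p = p^{-v_p(x)} = 3^{0} = 1.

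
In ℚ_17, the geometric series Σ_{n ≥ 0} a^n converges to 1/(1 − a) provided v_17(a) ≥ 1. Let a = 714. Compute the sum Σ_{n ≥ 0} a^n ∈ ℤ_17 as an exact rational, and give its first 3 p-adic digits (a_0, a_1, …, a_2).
Σ a^n = 1/(1 − a) = -1/713;  first 3 digits = (1, 8, 15)

v_17(a) = 1 ≥ 1, so the series converges in ℤ_17 to 1/(1 − a) = 1/(1 − 714) = -1/713. Expand this rational in ℤ_17: compute digits iteratively via d_i = x_i mod 17, x_{i+1} = (x_i − d_i)/17. The first 3 digits are (1, 8, 15).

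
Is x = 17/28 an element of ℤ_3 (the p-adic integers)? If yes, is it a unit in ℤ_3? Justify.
x ∈ ℤ_3^× (unit); v_3(x) = 0

ℤ_3 = {x ∈ ℚ_3 : v_3(x) ≥ 0} and ℤ_3^× = {x ∈ ℤ_3 : v_3(x) = 0}. Here v_3(17/28) = v_3(num) − v_3(den) = 0; compare against these criteria.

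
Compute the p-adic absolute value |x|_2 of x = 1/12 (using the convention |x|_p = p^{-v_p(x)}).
|1/12|_2 = 4

Step 1 — compute v_2(x) by factoring powers of 2 out of the numerator and denominator: v_2(1/12) = -2. Step 2 — apply |x|_p = p^{-v_p(x)} = 2^{2} = 4.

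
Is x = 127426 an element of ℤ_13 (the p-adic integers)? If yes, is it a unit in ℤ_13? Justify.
x ∈ ℤ_13 but not a unit; v_13(x) = 3 > 0

ℤ_13 = {x ∈ ℚ_13 : v_13(x) ≥ 0} and ℤ_13^× = {x ∈ ℤ_13 : v_13(x) = 0}. Here v_13(127426) = v_13(num) − v_13(den) = 3; compare against these criteria.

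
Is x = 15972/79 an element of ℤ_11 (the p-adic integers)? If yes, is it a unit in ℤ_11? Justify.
x ∈ ℤ_11 but not a unit; v_11(x) = 3 > 0

ℤ_11 = {x ∈ ℚ_11 : v_11(x) ≥ 0} and ℤ_11^× = {x ∈ ℤ_11 : v_11(x) = 0}. Here v_11(15972/79) = v_11(num) − v_11(den) = 3; compare against these criteria.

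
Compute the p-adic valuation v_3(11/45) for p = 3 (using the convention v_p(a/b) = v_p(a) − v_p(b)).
v_3(11/45) = -2

Factor powers of 3 from the numerator and denominator of the reduced fraction: 11 = 3^0 · 11 and 45 = 3^2 · 5. Apply v_p(a/b) = v_p(a) − v_p(b): v_3(11/45) = 0 − 2 = -2.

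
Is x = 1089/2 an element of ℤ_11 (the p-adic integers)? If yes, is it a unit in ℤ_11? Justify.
x ∈ ℤ_11 but not a unit; v_11(x) = 2 > 0

ℤ_11 = {x ∈ ℚ_11 : v_11(x) ≥ 0} and ℤ_11^× = {x ∈ ℤ_11 : v_11(x) = 0}. Here v_11(1089/2) = v_11(num) − v_11(den) = 2; compare against these criteria.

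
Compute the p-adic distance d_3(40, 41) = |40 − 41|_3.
d_3(40, 41) = 1

Step 1 — x − y = 40 − 41 = -1. Step 2 — v_3(-1) = 0 (factor: -1 = −(3^0 · 1); the sign does not affect v_p). Step 3 — |x − y|_3 = 3^{0} = 1.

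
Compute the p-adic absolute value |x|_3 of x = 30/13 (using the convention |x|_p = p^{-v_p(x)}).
|30/13|_3 = 1/3

Step 1 — compute v_3(x) by factoring powers of 3 out of the numerator and denominator: v_3(30/13) = 1. Step 2 — apply |x|_p = p^{-v_p(x)} = 3^{-1} = 1/3.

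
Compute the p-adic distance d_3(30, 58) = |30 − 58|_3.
d_3(30, 58) = 1

Step 1 — x − y = 30 − 58 = -28. Step 2 — v_3(-28) = 0 (factor: -28 = −(3^0 · 28); the sign does not affect v_p). Step 3 — |x − y|_3 = 3^{0} = 1.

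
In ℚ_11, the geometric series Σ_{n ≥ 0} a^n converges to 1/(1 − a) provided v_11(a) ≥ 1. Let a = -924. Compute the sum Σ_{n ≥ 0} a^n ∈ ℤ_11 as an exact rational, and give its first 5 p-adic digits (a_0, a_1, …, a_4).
Σ a^n = 1/(1 − a) = 1/925;  first 5 digits = (1, 4, 8, 0, 2)

v_11(a) = 1 ≥ 1, so the series converges in ℤ_11 to 1/(1 − a) = 1/(1 − (-924)) = 1/925. Expand this rational in ℤ_11: compute digits iteratively via d_i = x_i mod 11, x_{i+1} = (x_i − d_i)/11. The first 5 digits are (1, 4, 8, 0, 2).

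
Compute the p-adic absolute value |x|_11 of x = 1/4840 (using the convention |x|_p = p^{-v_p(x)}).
|1/4840|_11 = 121

Step 1 — compute v_11(x) by factoring powers of 11 out of the numerator and denominator: v_11(1/4840) = -2. Step 2 — apply |x|_p = p^{-v_p(x)} = 11^{2} = 121.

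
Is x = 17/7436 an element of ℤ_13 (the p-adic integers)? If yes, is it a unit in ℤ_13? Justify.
x ∉ ℤ_13 (v_13(x) = -2 < 0)

ℤ_13 = {x ∈ ℚ_13 : v_13(x) ≥ 0} and ℤ_13^× = {x ∈ ℤ_13 : v_13(x) = 0}. Here v_13(17/7436) = v_13(num) − v_13(den) = -2; compare against these criteria.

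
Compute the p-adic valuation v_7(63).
v_7(63) = 1

v_7(n) is the largest exponent k such that 7^k divides n. Factor out: 63 = 7^1 · 9. (Sign doesn't affect v_p.) So v_7(63) = 1.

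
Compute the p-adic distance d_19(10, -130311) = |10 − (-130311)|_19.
d_19(10, -130311) = 1/130321

Step 1 — x − y = 10 − (-130311) = 130321. Step 2 — v_19(130321) = 4 (factor: 130321 = (19^4 · 1); the sign does not affect v_p). Step 3 — |x − y|_19 = 19^{-4} = 1/130321.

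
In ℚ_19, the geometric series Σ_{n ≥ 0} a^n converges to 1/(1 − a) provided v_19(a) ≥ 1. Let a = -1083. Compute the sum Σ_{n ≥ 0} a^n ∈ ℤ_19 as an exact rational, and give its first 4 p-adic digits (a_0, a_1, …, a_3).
Σ a^n = 1/(1 − a) = 1/1084;  first 4 digits = (1, 0, 16, 18)

v_19(a) = 2 ≥ 1, so the series converges in ℤ_19 to 1/(1 − a) = 1/(1 − (-1083)) = 1/1084. Expand this rational in ℤ_19: compute digits iteratively via d_i = x_i mod 19, x_{i+1} = (x_i − d_i)/19. The first 4 digits are (1, 0, 16, 18).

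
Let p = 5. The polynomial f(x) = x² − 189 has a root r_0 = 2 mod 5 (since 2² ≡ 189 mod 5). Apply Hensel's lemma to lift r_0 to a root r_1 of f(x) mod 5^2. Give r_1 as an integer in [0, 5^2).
r_1 = 17 (mod 25)

Hensel's recurrence: r_{i+1} = r_i − f(r_i)·(f′(r_i))^{-1} mod 5^{i+2}, with f′(x) = 2x. Iterate:
  r_0 = 2 (mod 5)
  r_1 = 17 (mod 25)
Final: r_1 = 17, and one checks f(r_1) ≡ 0 mod 5^2.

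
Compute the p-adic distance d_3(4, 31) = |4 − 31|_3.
d_3(4, 31) = 1/27

Step 1 — x − y = 4 − 31 = -27. Step 2 — v_3(-27) = 3 (factor: -27 = −(3^3 · 1); the sign does not affect v_p). Step 3 — |x − y|_3 = 3^{-3} = 1/27.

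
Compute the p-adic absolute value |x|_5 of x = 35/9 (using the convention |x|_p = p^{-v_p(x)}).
|35/9|_5 = 1/5

Step 1 — compute v_5(x) by factoring powers of 5 out of the numerator and denominator: v_5(35/9) = 1. Step 2 — apply |x|_p = p^{-v_p(x)} = 5^{-1} = 1/5.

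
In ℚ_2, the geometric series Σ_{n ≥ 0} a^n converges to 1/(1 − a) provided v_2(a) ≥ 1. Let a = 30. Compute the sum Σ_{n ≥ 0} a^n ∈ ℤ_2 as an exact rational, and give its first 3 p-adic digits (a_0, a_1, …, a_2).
Σ a^n = 1/(1 − a) = -1/29;  first 3 digits = (1, 1, 0)

v_2(a) = 1 ≥ 1, so the series converges in ℤ_2 to 1/(1 − a) = 1/(1 − 30) = -1/29. Expand this rational in ℤ_2: compute digits iteratively via d_i = x_i mod 2, x_{i+1} = (x_i − d_i)/2. The first 3 digits are (1, 1, 0).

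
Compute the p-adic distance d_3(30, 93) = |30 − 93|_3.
d_3(30, 93) = 1/9

Step 1 — x − y = 30 − 93 = -63. Step 2 — v_3(-63) = 2 (factor: -63 = −(3^2 · 7); the sign does not affect v_p). Step 3 — |x − y|_3 = 3^{-2} = 1/9.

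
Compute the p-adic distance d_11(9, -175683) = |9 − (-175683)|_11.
d_11(9, -175683) = 1/14641

Step 1 — x − y = 9 − (-175683) = 175692. Step 2 — v_11(175692) = 4 (factor: 175692 = (11^4 · 12); the sign does not affect v_p). Step 3 — |x − y|_11 = 11^{-4} = 1/14641.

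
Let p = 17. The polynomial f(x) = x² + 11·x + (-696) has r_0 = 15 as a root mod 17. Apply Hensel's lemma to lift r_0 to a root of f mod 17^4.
r_3 = 70905 (mod 83521)

Hensel: r_{i+1} = r_i − f(r_i)·(f′(r_i))^{-1} mod 17^{i+2}, f′(x) = 2x + 11. Iterate:
  r_0 = 15 (mod 17)
  r_1 = 100 (mod 289)
  r_2 = 2123 (mod 4913)
  r_3 = 70905 (mod 83521)
Final: r = 70905 satisfies f(r) ≡ 0 mod 17^4.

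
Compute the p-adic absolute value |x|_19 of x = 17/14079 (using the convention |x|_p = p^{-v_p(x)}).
|17/14079|_19 = 361

Step 1 — compute v_19(x) by factoring powers of 19 out of the numerator and denominator: v_19(17/14079) = -2. Step 2 — apply |x|_p = p^{-v_p(x)} = 19^{2} = 361.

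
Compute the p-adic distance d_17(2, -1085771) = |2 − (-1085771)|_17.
d_17(2, -1085771) = 1/83521

Step 1 — x − y = 2 − (-1085771) = 1085773. Step 2 — v_17(1085773) = 4 (factor: 1085773 = (17^4 · 13); the sign does not affect v_p). Step 3 — |x − y|_17 = 17^{-4} = 1/83521.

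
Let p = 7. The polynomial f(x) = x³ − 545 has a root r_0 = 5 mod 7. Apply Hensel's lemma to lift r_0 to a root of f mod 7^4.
r_3 = 1755 (mod 2401)

Hensel: r_{i+1} = r_i − f(r_i)/f′(r_i) mod 7^{i+2}, where f′(x) = 3x². Iterate:
  r_0 = 5 (mod 7)
  r_1 = 40 (mod 49)
  r_2 = 40 (mod 343)
  r_3 = 1755 (mod 2401)
Final: r = 1755 with f(r) ≡ 0 mod 7^4.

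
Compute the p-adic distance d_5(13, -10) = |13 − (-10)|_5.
d_5(13, -10) = 1

Step 1 — x − y = 13 − (-10) = 23. Step 2 — v_5(23) = 0 (factor: 23 = (5^0 · 23); the sign does not affect v_p). Step 3 — |x − y|_5 = 5^{0} = 1.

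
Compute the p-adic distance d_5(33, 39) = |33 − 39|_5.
d_5(33, 39) = 1

Step 1 — x − y = 33 − 39 = -6. Step 2 — v_5(-6) = 0 (factor: -6 = −(5^0 · 6); the sign does not affect v_p). Step 3 — |x − y|_5 = 5^{0} = 1.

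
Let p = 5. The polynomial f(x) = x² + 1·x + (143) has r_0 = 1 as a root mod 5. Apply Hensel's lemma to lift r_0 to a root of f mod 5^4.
r_3 = 461 (mod 625)

Hensel: r_{i+1} = r_i − f(r_i)·(f′(r_i))^{-1} mod 5^{i+2}, f′(x) = 2x + 1. Iterate:
  r_0 = 1 (mod 5)
  r_1 = 11 (mod 25)
  r_2 = 86 (mod 125)
  r_3 = 461 (mod 625)
Final: r = 461 satisfies f(r) ≡ 0 mod 5^4.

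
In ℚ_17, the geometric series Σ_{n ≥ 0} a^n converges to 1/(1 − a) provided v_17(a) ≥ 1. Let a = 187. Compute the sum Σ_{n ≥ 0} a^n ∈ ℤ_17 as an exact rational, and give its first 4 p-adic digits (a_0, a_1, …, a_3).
Σ a^n = 1/(1 − a) = -1/186;  first 4 digits = (1, 11, 2, 12)

v_17(a) = 1 ≥ 1, so the series converges in ℤ_17 to 1/(1 − a) = 1/(1 − 187) = -1/186. Expand this rational in ℤ_17: compute digits iteratively via d_i = x_i mod 17, x_{i+1} = (x_i − d_i)/17. The first 4 digits are (1, 11, 2, 12).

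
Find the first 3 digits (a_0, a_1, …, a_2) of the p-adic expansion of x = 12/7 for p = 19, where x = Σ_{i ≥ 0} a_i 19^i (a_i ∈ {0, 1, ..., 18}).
(a_0, …, a_2) = (18, 10, 13)

v_19(12/7) = 0 (numerator and denominator both coprime to 19), so x ∈ ℤ_19^×. Compute digits iteratively via a_i = x_i mod 19, x_{i+1} = (x_i − a_i)/19, with x_0 = x:
  x_0 = 12/7;  a_0 = 18;  x_1 = (x_0 − 18)/19 = -6/7
  x_1 = -6/7;  a_1 = 10;  x_2 = (x_1 − 10)/19 = -4/7
  x_2 = -4/7;  a_2 = 13;  x_3 = (x_2 − 13)/19 = -5/7
Digits: (18, 10, 13).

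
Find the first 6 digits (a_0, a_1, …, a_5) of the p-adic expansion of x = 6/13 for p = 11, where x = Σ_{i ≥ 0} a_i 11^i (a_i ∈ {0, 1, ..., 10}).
(a_0, …, a_5) = (3, 4, 3, 9, 0, 5)

v_11(6/13) = 0 (numerator and denominator both coprime to 11), so x ∈ ℤ_11^×. Compute digits iteratively via a_i = x_i mod 11, x_{i+1} = (x_i − a_i)/11, with x_0 = x:
  x_0 = 6/13;  a_0 = 3;  x_1 = (x_0 − 3)/11 = -3/13
  x_1 = -3/13;  a_1 = 4;  x_2 = (x_1 − 4)/11 = -5/13
  x_2 = -5/13;  a_2 = 3;  x_3 = (x_2 − 3)/11 = -4/13
  x_3 = -4/13;  a_3 = 9;  x_4 = (x_3 − 9)/11 = -11/13
  x_4 = -11/13;  a_4 = 0;  x_5 = (x_4 − 0)/11 = -1/13
  x_5 = -1/13;  a_5 = 5;  x_6 = (x_5 − 5)/11 = -6/13
Digits: (3, 4, 3, 9, 0, 5).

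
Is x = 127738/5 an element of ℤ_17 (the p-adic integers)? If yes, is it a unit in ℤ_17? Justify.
x ∈ ℤ_17 but not a unit; v_17(x) = 3 > 0

ℤ_17 = {x ∈ ℚ_17 : v_17(x) ≥ 0} and ℤ_17^× = {x ∈ ℤ_17 : v_17(x) = 0}. Here v_17(127738/5) = v_17(num) − v_17(den) = 3; compare against these criteria.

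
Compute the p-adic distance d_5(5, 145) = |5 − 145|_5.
d_5(5, 145) = 1/5

Step 1 — x − y = 5 − 145 = -140. Step 2 — v_5(-140) = 1 (factor: -140 = −(5^1 · 28); the sign does not affect v_p). Step 3 — |x − y|_5 = 5^{-1} = 1/5.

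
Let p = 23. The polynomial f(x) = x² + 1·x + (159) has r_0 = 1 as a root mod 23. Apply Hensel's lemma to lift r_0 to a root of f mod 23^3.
r_2 = 6648 (mod 12167)

Hensel: r_{i+1} = r_i − f(r_i)·(f′(r_i))^{-1} mod 23^{i+2}, f′(x) = 2x + 1. Iterate:
  r_0 = 1 (mod 23)
  r_1 = 300 (mod 529)
  r_2 = 6648 (mod 12167)
Final: r = 6648 satisfies f(r) ≡ 0 mod 23^3.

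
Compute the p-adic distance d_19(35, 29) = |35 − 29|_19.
d_19(35, 29) = 1

Step 1 — x − y = 35 − 29 = 6. Step 2 — v_19(6) = 0 (factor: 6 = (19^0 · 6); the sign does not affect v_p). Step 3 — |x − y|_19 = 19^{0} = 1.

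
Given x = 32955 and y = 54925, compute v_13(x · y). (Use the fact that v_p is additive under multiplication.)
v_13(1810053375) = 6

v_p(x) = 3 (factor: 32955 = 13^3 · 15); v_p(y) = 3 (factor: 54925 = 13^3 · 25). Additivity: v_p(xy) = v_p(x) + v_p(y) = 3 + 3 = 6. (Direct check: xy = 1810053375 = 13^6 · (375).)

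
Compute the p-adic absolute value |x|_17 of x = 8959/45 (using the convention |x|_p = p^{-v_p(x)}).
|8959/45|_17 = 1/289

Step 1 — compute v_17(x) by factoring powers of 17 out of the numerator and denominator: v_17(8959/45) = 2. Step 2 — apply |x|_p = p^{-v_p(x)} = 17^{-2} = 1/289.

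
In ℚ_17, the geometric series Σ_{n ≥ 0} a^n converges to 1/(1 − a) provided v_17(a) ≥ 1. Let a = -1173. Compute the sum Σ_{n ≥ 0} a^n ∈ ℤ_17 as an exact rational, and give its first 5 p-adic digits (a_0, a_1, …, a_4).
Σ a^n = 1/(1 − a) = 1/1174;  first 5 digits = (1, 16, 13, 6, 5)

v_17(a) = 1 ≥ 1, so the series converges in ℤ_17 to 1/(1 − a) = 1/(1 − (-1173)) = 1/1174. Expand this rational in ℤ_17: compute digits iteratively via d_i = x_i mod 17, x_{i+1} = (x_i − d_i)/17. The first 5 digits are (1, 16, 13, 6, 5).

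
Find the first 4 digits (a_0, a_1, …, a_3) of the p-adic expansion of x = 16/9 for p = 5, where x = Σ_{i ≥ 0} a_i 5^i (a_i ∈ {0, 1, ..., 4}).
(a_0, …, a_3) = (4, 4, 3, 2)

v_5(16/9) = 0 (numerator and denominator both coprime to 5), so x ∈ ℤ_5^×. Compute digits iteratively via a_i = x_i mod 5, x_{i+1} = (x_i − a_i)/5, with x_0 = x:
  x_0 = 16/9;  a_0 = 4;  x_1 = (x_0 − 4)/5 = -4/9
  x_1 = -4/9;  a_1 = 4;  x_2 = (x_1 − 4)/5 = -8/9
  x_2 = -8/9;  a_2 = 3;  x_3 = (x_2 − 3)/5 = -7/9
  x_3 = -7/9;  a_3 = 2;  x_4 = (x_3 − 2)/5 = -5/9
Digits: (4, 4, 3, 2).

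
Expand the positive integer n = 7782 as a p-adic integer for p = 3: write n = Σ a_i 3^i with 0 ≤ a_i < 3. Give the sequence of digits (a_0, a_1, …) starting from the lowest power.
(a_0, a_1, …) = (0, 2, 0, 0, 0, 2, 1, 0, 1)

Repeated division by 3 gives the digits low-to-high: 7782 = 2·3^1 + 2·3^5 + 1·3^6 + 1·3^8. Digit sequence: (0, 2, 0, 0, 0, 2, 1, 0, 1).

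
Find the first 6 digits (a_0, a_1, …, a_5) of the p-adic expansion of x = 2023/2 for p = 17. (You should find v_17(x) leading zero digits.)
(a_0, …, a_5) = (0, 0, 12, 8, 8, 8)

v_17(2023/2) = 2, so a_0 = ... = a_1 = 0. Factor out: x = 17^2 · u with u = 7/2 a unit in ℤ_17. Expand u iteratively via a_{v+i} = u_i mod 17, u_{i+1} = (u_i − a_{v+i})/17:
  u_0 = 7/2;  a_2 = 12;  u_1 = (u_0 − 12)/17 = -1/2
  u_1 = -1/2;  a_3 = 8;  u_2 = (u_1 − 8)/17 = -1/2
  u_2 = -1/2;  a_4 = 8;  u_3 = (u_2 − 8)/17 = -1/2
  u_3 = -1/2;  a_5 = 8;  u_4 = (u_3 − 8)/17 = -1/2
Digits: (0, 0, 12, 8, 8, 8).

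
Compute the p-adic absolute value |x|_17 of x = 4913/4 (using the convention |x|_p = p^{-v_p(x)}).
|4913/4|_17 = 1/4913

Step 1 — compute v_17(x) by factoring powers of 17 out of the numerator and denominator: v_17(4913/4) = 3. Step 2 — apply |x|_p = p^{-v_p(x)} = 17^{-3} = 1/4913.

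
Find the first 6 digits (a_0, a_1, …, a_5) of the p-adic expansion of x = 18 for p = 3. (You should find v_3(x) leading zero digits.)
(a_0, …, a_5) = (0, 0, 2, 0, 0, 0)

v_3(18) = 2, so a_0 = ... = a_1 = 0. Factor out: x = 3^2 · u with u = 2 a unit in ℤ_3. Expand u iteratively via a_{v+i} = u_i mod 3, u_{i+1} = (u_i − a_{v+i})/3:
  u_0 = 2;  a_2 = 2;  u_1 = (u_0 − 2)/3 = 0
  u_1 = 0;  a_3 = 0;  u_2 = (u_1 − 0)/3 = 0
  u_2 = 0;  a_4 = 0;  u_3 = (u_2 − 0)/3 = 0
  u_3 = 0;  a_5 = 0;  u_4 = (u_3 − 0)/3 = 0
Digits: (0, 0, 2, 0, 0, 0).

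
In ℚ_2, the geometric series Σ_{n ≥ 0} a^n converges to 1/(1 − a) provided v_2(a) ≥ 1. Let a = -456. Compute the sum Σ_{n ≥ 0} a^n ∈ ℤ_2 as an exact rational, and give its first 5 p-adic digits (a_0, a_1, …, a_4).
Σ a^n = 1/(1 − a) = 1/457;  first 5 digits = (1, 0, 0, 1, 1)

v_2(a) = 3 ≥ 1, so the series converges in ℤ_2 to 1/(1 − a) = 1/(1 − (-456)) = 1/457. Expand this rational in ℤ_2: compute digits iteratively via d_i = x_i mod 2, x_{i+1} = (x_i − d_i)/2. The first 5 digits are (1, 0, 0, 1, 1).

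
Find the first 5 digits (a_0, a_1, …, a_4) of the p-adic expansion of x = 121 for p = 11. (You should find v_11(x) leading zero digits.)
(a_0, …, a_4) = (0, 0, 1, 0, 0)

v_11(121) = 2, so a_0 = ... = a_1 = 0. Factor out: x = 11^2 · u with u = 1 a unit in ℤ_11. Expand u iteratively via a_{v+i} = u_i mod 11, u_{i+1} = (u_i − a_{v+i})/11:
  u_0 = 1;  a_2 = 1;  u_1 = (u_0 − 1)/11 = 0
  u_1 = 0;  a_3 = 0;  u_2 = (u_1 − 0)/11 = 0
  u_2 = 0;  a_4 = 0;  u_3 = (u_2 − 0)/11 = 0
Digits: (0, 0, 1, 0, 0).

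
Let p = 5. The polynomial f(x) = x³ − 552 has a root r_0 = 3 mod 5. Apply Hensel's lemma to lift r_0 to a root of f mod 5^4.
r_3 = 578 (mod 625)

Hensel: r_{i+1} = r_i − f(r_i)/f′(r_i) mod 5^{i+2}, where f′(x) = 3x². Iterate:
  r_0 = 3 (mod 5)
  r_1 = 3 (mod 25)
  r_2 = 78 (mod 125)
  r_3 = 578 (mod 625)
Final: r = 578 with f(r) ≡ 0 mod 5^4.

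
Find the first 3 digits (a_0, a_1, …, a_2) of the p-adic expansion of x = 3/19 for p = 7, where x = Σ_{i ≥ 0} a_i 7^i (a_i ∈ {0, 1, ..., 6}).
(a_0, …, a_2) = (2, 6, 5)

v_7(3/19) = 0 (numerator and denominator both coprime to 7), so x ∈ ℤ_7^×. Compute digits iteratively via a_i = x_i mod 7, x_{i+1} = (x_i − a_i)/7, with x_0 = x:
  x_0 = 3/19;  a_0 = 2;  x_1 = (x_0 − 2)/7 = -5/19
  x_1 = -5/19;  a_1 = 6;  x_2 = (x_1 − 6)/7 = -17/19
  x_2 = -17/19;  a_2 = 5;  x_3 = (x_2 − 5)/7 = -16/19
Digits: (2, 6, 5).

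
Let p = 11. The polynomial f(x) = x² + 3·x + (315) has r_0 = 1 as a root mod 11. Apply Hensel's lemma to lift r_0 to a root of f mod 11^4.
r_3 = 13828 (mod 14641)

Hensel: r_{i+1} = r_i − f(r_i)·(f′(r_i))^{-1} mod 11^{i+2}, f′(x) = 2x + 3. Iterate:
  r_0 = 1 (mod 11)
  r_1 = 34 (mod 121)
  r_2 = 518 (mod 1331)
  r_3 = 13828 (mod 14641)
Final: r = 13828 satisfies f(r) ≡ 0 mod 11^4.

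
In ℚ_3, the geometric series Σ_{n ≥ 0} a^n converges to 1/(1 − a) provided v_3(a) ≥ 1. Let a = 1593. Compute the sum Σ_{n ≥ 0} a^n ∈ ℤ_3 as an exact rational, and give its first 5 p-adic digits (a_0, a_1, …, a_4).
Σ a^n = 1/(1 − a) = -1/1592;  first 5 digits = (1, 0, 0, 2, 1)

v_3(a) = 3 ≥ 1, so the series converges in ℤ_3 to 1/(1 − a) = 1/(1 − 1593) = -1/1592. Expand this rational in ℤ_3: compute digits iteratively via d_i = x_i mod 3, x_{i+1} = (x_i − d_i)/3. The first 5 digits are (1, 0, 0, 2, 1).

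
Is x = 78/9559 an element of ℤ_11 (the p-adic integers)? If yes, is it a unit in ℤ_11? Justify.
x ∉ ℤ_11 (v_11(x) = -2 < 0)

ℤ_11 = {x ∈ ℚ_11 : v_11(x) ≥ 0} and ℤ_11^× = {x ∈ ℤ_11 : v_11(x) = 0}. Here v_11(78/9559) = v_11(num) − v_11(den) = -2; compare against these criteria.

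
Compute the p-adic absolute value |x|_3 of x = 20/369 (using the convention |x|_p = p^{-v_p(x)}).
|20/369|_3 = 9

Step 1 — compute v_3(x) by factoring powers of 3 out of the numerator and denominator: v_3(20/369) = -2. Step 2 — apply |x|_p = p^{-v_p(x)} = 3^{2} = 9.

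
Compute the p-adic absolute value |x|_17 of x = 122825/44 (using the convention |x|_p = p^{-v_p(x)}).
|122825/44|_17 = 1/4913

Step 1 — compute v_17(x) by factoring powers of 17 out of the numerator and denominator: v_17(122825/44) = 3. Step 2 — apply |x|_p = p^{-v_p(x)} = 17^{-3} = 1/4913.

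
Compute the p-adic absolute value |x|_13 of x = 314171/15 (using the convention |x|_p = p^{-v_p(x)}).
|314171/15|_13 = 1/28561

Step 1 — compute v_13(x) by factoring powers of 13 out of the numerator and denominator: v_13(314171/15) = 4. Step 2 — apply |x|_p = p^{-v_p(x)} = 13^{-4} = 1/28561.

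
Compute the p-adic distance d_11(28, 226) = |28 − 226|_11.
d_11(28, 226) = 1/11

Step 1 — x − y = 28 − 226 = -198. Step 2 — v_11(-198) = 1 (factor: -198 = −(11^1 · 18); the sign does not affect v_p). Step 3 — |x − y|_11 = 11^{-1} = 1/11.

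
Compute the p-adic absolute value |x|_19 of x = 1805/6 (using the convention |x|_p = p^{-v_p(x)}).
|1805/6|_19 = 1/361

Step 1 — compute v_19(x) by factoring powers of 19 out of the numerator and denominator: v_19(1805/6) = 2. Step 2 — apply |x|_p = p^{-v_p(x)} = 19^{-2} = 1/361.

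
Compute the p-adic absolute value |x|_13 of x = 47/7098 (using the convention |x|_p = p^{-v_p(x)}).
|47/7098|_13 = 169

Step 1 — compute v_13(x) by factoring powers of 13 out of the numerator and denominator: v_13(47/7098) = -2. Step 2 — apply |x|_p = p^{-v_p(x)} = 13^{2} = 169.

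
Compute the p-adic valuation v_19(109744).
v_19(109744) = 3

v_19(n) is the largest exponent k such that 19^k divides n. Factor out: 109744 = 19^3 · 16. (Sign doesn't affect v_p.) So v_19(109744) = 3.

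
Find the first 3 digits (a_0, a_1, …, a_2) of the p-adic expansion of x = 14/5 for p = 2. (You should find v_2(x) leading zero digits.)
(a_0, …, a_2) = (0, 1, 1)

v_2(14/5) = 1, so a_0 = ... = a_0 = 0. Factor out: x = 2^1 · u with u = 7/5 a unit in ℤ_2. Expand u iteratively via a_{v+i} = u_i mod 2, u_{i+1} = (u_i − a_{v+i})/2:
  u_0 = 7/5;  a_1 = 1;  u_1 = (u_0 − 1)/2 = 1/5
  u_1 = 1/5;  a_2 = 1;  u_2 = (u_1 − 1)/2 = -2/5
Digits: (0, 1, 1).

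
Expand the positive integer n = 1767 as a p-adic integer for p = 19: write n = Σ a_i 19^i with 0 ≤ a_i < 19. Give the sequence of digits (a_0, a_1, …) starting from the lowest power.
(a_0, a_1, …) = (0, 17, 4)

Repeated division by 19 gives the digits low-to-high: 1767 = 17·19^1 + 4·19^2. Digit sequence: (0, 17, 4).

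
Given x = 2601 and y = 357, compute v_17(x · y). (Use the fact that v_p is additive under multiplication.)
v_17(928557) = 3

v_p(x) = 2 (factor: 2601 = 17^2 · 9); v_p(y) = 1 (factor: 357 = 17^1 · 21). Additivity: v_p(xy) = v_p(x) + v_p(y) = 2 + 1 = 3. (Direct check: xy = 928557 = 17^3 · (189).)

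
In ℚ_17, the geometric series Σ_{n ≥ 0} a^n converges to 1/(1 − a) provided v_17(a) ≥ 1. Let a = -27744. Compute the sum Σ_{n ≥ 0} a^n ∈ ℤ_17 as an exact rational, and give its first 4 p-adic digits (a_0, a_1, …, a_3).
Σ a^n = 1/(1 − a) = 1/27745;  first 4 digits = (1, 0, 6, 11)

v_17(a) = 2 ≥ 1, so the series converges in ℤ_17 to 1/(1 − a) = 1/(1 − (-27744)) = 1/27745. Expand this rational in ℤ_17: compute digits iteratively via d_i = x_i mod 17, x_{i+1} = (x_i − d_i)/17. The first 4 digits are (1, 0, 6, 11).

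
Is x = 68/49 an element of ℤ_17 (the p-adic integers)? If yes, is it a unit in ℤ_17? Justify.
x ∈ ℤ_17 but not a unit; v_17(x) = 1 > 0

ℤ_17 = {x ∈ ℚ_17 : v_17(x) ≥ 0} and ℤ_17^× = {x ∈ ℤ_17 : v_17(x) = 0}. Here v_17(68/49) = v_17(num) − v_17(den) = 1; compare against these criteria.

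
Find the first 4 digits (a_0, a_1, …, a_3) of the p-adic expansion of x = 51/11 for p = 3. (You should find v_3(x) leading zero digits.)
(a_0, …, a_3) = (0, 1, 1, 0)

v_3(51/11) = 1, so a_0 = ... = a_0 = 0. Factor out: x = 3^1 · u with u = 17/11 a unit in ℤ_3. Expand u iteratively via a_{v+i} = u_i mod 3, u_{i+1} = (u_i − a_{v+i})/3:
  u_0 = 17/11;  a_1 = 1;  u_1 = (u_0 − 1)/3 = 2/11
  u_1 = 2/11;  a_2 = 1;  u_2 = (u_1 − 1)/3 = -3/11
  u_2 = -3/11;  a_3 = 0;  u_3 = (u_2 − 0)/3 = -1/11
Digits: (0, 1, 1, 0).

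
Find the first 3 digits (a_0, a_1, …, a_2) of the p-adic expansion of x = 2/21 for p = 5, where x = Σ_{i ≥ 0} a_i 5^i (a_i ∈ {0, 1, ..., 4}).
(a_0, …, a_2) = (2, 2, 0)

v_5(2/21) = 0 (numerator and denominator both coprime to 5), so x ∈ ℤ_5^×. Compute digits iteratively via a_i = x_i mod 5, x_{i+1} = (x_i − a_i)/5, with x_0 = x:
  x_0 = 2/21;  a_0 = 2;  x_1 = (x_0 − 2)/5 = -8/21
  x_1 = -8/21;  a_1 = 2;  x_2 = (x_1 − 2)/5 = -10/21
  x_2 = -10/21;  a_2 = 0;  x_3 = (x_2 − 0)/5 = -2/21
Digits: (2, 2, 0).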